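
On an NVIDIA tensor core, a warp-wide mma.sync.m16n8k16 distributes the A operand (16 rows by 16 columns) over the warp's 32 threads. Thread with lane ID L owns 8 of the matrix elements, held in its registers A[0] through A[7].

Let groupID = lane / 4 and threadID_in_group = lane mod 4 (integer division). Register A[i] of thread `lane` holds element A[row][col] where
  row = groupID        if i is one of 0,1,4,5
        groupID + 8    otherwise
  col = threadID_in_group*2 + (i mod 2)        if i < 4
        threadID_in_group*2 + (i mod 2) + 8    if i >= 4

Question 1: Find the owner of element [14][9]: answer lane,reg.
24,7

r: 14->gid=6,r8=1  c: 9->c8=1,tid=0,i&1=1
L=6*4+0=24  i=1*4+1*2+1=7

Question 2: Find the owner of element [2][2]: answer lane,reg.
r: 2->gid=2,r8=0  c: 2->c8=0,tid=1,i&1=0
L=2*4+1=9  i=0*4+0*2+0=0

9,0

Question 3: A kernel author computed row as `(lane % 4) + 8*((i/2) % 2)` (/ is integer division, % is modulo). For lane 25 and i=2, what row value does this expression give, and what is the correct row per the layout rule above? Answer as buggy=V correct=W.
buggy=9 correct=14

`(lane % 4) + 8*((i/2) % 2)`[25,2]->9
lane 25: gid=6 (25/4), tid=1 (25%4)
i=2: r=6+8=14, c=1*2+0+0=2
row: 9 vs 14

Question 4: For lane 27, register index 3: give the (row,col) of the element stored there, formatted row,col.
14,7

lane 27: gid=6 (27/4), tid=3 (27%4)
i=3: r=6+8=14, c=3*2+1+0=7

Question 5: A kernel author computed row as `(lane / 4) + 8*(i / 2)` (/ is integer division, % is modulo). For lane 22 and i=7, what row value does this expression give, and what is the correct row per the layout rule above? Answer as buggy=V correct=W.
buggy=29 correct=13

`(lane / 4) + 8*(i / 2)`[22,7]=>29
lane 22: grp=5 (22/4), tig=2 (22%4)
i=7: r=5+8=13, c=2*2+1+8=13
row: 29 vs 13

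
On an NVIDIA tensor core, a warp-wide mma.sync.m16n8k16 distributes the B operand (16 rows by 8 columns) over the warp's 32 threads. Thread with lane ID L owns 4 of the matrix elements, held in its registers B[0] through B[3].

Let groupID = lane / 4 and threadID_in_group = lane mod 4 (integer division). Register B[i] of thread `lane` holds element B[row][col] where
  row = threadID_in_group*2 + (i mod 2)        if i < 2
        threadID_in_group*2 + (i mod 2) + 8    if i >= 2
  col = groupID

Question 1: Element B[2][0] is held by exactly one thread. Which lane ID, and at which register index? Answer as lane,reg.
c=0⇒gr=0  r=2⇒Rb=0,th=1,odd=0
L=0*4+1=1  i=0*2+0=0

1,0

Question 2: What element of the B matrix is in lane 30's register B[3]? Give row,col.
13,7

lane 30→30/4=7, 30 mod 4=2
i=3  r:2·2+1+8→13  c:7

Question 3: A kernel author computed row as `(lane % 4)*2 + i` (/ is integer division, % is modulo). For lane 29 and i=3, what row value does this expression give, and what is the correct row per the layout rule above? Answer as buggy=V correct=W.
buggy=5 correct=11

`(lane % 4)*2 + i`[29,3]→5
lane 29→29/4=7, 29 mod 4=1
i=3  r:2·1+1+8→11  c:7
row: 5 vs 11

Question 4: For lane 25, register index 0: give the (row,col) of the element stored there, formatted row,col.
lane 25: G=6 (25/4), T=1 (25%4)
i=0: r=1*2+0+0=2, c=G=6

2,6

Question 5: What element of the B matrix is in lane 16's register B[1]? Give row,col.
1,4

lane 16: G=4 (16/4), T=0 (16%4)
i=1: r=0*2+1+0=1, c=G=4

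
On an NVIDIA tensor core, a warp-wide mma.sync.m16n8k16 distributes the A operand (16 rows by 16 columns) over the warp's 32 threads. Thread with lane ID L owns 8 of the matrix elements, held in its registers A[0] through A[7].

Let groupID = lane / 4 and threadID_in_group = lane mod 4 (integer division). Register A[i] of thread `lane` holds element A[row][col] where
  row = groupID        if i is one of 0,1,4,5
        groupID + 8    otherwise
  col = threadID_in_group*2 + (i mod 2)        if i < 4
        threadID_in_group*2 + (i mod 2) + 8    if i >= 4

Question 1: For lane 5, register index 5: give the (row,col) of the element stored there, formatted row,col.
lane 5->5/4=1, 5 mod 4=1
i=5  r:1+0->1  c:2·1+1+8->11

1,11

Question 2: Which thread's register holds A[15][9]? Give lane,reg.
r:15=>grp=7,rB=1  c:9=>cB=1,tig=0,lo=1
L=7*4+0=28  i=1*4+1*2+1=7

28,7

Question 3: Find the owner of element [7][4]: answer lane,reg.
r=7->g=7,rb=0  c=4->cb=0,t=2,b0=0
L=7*4+2=30  i=0*4+0*2+0=0

30,0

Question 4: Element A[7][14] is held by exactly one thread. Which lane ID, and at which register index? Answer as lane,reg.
r=7->g=7,rb=0  c=14->cb=1,t=3,b0=0
L=7*4+3=31  i=1*4+0*2+0=4

31,4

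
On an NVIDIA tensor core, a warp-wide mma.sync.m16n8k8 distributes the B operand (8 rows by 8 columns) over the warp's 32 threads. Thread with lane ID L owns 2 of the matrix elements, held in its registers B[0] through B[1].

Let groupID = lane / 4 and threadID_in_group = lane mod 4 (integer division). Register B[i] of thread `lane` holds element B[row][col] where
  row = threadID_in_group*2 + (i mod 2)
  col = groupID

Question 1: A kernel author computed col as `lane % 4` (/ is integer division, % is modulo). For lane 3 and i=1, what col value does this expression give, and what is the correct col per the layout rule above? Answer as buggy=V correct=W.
`lane % 4`[3,1]→3
lane 3→3/4=0, 3 mod 4=3
i=1  r:2·3+1→7  c:0
col: 3 vs 0

buggy=3 correct=0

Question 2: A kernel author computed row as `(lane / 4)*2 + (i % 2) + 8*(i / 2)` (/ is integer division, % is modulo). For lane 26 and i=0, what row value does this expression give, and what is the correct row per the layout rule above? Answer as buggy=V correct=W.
`(lane / 4)*2 + (i % 2) + 8*(i / 2)`[26,0]->12
26: g=6,t=2
[0] (2*2+0,6) = (4,6)
row: 12 vs 4

buggy=12 correct=4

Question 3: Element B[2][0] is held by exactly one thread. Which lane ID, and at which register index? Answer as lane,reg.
c:0=>grp=0  r:2=>tig=1,lo=0
L=0*4+1=1  i=0=0

1,0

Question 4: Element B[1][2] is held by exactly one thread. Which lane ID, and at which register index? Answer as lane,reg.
8,1

c=2⇒gr=2  r=1⇒th=0,odd=1
L=2*4+0=8  i=1=1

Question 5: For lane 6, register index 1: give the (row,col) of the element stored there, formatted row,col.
5,1

6: grp=1,tig=2
[1] (2*2+1,1) = (5,1)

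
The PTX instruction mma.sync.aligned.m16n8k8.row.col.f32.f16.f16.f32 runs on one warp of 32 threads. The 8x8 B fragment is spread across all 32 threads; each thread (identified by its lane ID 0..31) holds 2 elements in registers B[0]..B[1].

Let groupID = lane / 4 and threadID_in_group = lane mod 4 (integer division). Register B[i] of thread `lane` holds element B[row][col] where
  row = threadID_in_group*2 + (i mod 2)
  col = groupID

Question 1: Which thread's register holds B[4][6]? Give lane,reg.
c=6->g=6  r=4->t=2,b0=0
L=6*4+2=26  i=0=0

26,0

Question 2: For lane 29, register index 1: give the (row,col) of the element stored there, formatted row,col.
3,7

L=29→G=29>>2=7, T=29&3=1
[1]→row 1·2+1=3  col G=7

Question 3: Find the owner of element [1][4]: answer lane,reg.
16,1

c: 4->gid=4  r: 1->tid=0,i&1=1
L=4*4+0=16  i=1=1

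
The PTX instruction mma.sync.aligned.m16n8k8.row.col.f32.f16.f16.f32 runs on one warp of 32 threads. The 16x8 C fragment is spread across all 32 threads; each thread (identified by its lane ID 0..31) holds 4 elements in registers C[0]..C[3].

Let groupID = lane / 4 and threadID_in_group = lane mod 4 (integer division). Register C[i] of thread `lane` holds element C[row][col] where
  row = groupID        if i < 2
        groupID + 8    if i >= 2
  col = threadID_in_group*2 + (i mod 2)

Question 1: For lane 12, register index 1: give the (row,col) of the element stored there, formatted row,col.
3,1

L=12=>grp=12>>2=3, tig=12&3=0
[1]=>row 3+0=3  col 0·2+1=1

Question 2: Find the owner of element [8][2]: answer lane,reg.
1,2

r:8=>grp=0,rB=1  c:2=>tig=1,lo=0
L=0*4+1=1  i=1*2+0=2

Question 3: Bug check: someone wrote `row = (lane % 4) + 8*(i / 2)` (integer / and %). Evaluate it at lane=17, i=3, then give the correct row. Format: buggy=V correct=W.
buggy=9 correct=12

`(lane % 4) + 8*(i / 2)`[17,3]⇒9
17: gr=4,th=1
[3] (4+8,1*2+1) = (12,3)
row: 9 vs 12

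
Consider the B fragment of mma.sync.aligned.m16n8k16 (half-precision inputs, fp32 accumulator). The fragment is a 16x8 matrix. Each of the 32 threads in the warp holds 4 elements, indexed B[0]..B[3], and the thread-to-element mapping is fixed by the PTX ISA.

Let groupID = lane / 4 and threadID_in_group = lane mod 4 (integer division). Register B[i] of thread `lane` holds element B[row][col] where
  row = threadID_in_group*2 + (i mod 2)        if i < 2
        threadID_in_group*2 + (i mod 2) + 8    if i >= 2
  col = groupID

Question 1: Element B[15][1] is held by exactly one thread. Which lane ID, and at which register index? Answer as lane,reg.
7,3

c:1=>grp=1  r:15=>rB=1,tig=3,lo=1
L=1*4+3=7  i=1*2+1=3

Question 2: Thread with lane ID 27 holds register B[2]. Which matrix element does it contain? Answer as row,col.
14,6

lane 27=>27/4=6, 27 mod 4=3
i=2  r:2·3+0+8=>14  c:6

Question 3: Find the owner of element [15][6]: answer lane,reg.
c=6⇒gr=6  r=15⇒Rb=1,th=3,odd=1
L=6*4+3=27  i=1*2+1=3

27,3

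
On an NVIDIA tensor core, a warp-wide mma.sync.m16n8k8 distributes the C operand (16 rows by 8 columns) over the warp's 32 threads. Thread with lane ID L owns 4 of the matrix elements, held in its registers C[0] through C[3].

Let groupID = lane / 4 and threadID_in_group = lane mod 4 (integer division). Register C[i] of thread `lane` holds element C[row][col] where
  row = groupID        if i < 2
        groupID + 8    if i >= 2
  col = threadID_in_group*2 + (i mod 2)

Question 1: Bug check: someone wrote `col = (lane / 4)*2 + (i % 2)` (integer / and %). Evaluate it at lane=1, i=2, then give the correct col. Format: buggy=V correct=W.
`(lane / 4)*2 + (i % 2)`[1,2]->0
1: g=0,t=1
[2] (0+8,1*2+0) = (8,2)
col: 0 vs 2

buggy=0 correct=2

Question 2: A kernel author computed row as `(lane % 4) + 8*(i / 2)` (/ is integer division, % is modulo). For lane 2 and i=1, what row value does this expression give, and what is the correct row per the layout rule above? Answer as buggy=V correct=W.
buggy=2 correct=0

`(lane % 4) + 8*(i / 2)`[2,1]⇒2
lane 2: gr=0 (2/4), th=2 (2%4)
i=1: r=0+0=0, c=2*2+1=5
row: 2 vs 0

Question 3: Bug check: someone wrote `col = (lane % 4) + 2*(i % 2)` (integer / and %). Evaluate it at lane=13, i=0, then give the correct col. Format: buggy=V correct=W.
buggy=1 correct=2

`(lane % 4) + 2*(i % 2)`[13,0]=>1
lane 13=>13/4=3, 13 mod 4=1
i=0  r:3+0=>3  c:2·1+0=>2
col: 1 vs 2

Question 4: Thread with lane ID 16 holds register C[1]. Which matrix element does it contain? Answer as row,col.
4,1

lane 16: gr=4 (16/4), th=0 (16%4)
i=1: r=4+0=4, c=0*2+1=1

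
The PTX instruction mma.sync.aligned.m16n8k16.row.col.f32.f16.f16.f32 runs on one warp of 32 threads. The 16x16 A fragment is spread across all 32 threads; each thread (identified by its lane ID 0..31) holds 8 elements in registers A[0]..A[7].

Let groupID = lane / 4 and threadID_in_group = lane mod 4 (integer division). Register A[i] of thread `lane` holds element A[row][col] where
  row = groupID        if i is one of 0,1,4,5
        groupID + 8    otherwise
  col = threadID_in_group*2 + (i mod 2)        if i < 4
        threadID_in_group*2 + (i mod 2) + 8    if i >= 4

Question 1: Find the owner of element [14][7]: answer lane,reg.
r:14=>grp=6,rB=1  c:7=>cB=0,tig=3,lo=1
L=6*4+3=27  i=0*4+1*2+1=3

27,3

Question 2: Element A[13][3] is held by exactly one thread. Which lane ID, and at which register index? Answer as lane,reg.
21,3

r: 13->gid=5,r8=1  c: 3->c8=0,tid=1,i&1=1
L=5*4+1=21  i=0*4+1*2+1=3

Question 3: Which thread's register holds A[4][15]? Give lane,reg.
19,5

r=4->g=4,rb=0  c=15->cb=1,t=3,b0=1
L=4*4+3=19  i=1*4+0*2+1=5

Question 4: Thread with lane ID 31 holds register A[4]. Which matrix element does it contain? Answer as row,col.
7,14

lane 31: grp=7 (31/4), tig=3 (31%4)
i=4: r=7+0=7, c=3*2+0+8=14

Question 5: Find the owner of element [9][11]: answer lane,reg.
r=9→G=1,rhi=1  c=11→chi=1,T=1,p=1
L=1*4+1=5  i=1*4+1*2+1=7

5,7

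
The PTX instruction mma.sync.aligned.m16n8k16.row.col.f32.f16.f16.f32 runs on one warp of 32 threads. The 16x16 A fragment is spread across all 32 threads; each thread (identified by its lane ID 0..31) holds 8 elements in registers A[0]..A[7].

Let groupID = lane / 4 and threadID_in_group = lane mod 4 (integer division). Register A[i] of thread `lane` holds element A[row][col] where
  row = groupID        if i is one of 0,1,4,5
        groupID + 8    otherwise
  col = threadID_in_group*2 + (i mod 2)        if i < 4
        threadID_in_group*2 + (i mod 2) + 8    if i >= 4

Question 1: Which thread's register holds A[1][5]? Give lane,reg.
6,1

r=1->g=1,rb=0  c=5->cb=0,t=2,b0=1
L=1*4+2=6  i=0*4+0*2+1=1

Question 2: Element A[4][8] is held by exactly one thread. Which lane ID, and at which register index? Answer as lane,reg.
r:4=>grp=4,rB=0  c:8=>cB=1,tig=0,lo=0
L=4*4+0=16  i=1*4+0*2+0=4

16,4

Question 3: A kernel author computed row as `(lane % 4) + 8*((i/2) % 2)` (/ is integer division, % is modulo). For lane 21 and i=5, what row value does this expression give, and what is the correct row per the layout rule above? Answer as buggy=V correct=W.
buggy=1 correct=5

`(lane % 4) + 8*((i/2) % 2)`[21,5]→1
lane 21→21/4=5, 21 mod 4=1
i=5  r:5+0→5  c:2·1+1+8→11
row: 1 vs 5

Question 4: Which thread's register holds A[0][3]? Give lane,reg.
1,1

r=0→G=0,rhi=0  c=3→chi=0,T=1,p=1
L=0*4+1=1  i=0*4+0*2+1=1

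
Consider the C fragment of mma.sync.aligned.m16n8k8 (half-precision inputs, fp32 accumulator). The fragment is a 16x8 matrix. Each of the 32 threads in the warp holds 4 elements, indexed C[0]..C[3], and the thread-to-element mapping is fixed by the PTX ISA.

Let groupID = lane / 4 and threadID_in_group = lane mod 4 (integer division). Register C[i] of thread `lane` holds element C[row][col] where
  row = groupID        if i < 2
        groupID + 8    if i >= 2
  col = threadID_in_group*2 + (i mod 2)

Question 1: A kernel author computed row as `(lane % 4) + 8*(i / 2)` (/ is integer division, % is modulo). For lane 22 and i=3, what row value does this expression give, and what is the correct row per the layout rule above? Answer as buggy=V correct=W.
buggy=10 correct=13

`(lane % 4) + 8*(i / 2)`[22,3]→10
lane 22→22/4=5, 22 mod 4=2
i=3  r:5+8→13  c:2·2+1→5
row: 10 vs 13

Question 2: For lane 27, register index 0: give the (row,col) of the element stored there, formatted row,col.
6,6

lane 27⇒27/4=6, 27 mod 4=3
i=0  r:6+0⇒6  c:2·3+0⇒6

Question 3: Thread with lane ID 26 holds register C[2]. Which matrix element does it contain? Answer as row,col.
14,4

lane 26: gr=6 (26/4), th=2 (26%4)
i=2: r=6+8=14, c=2*2+0=4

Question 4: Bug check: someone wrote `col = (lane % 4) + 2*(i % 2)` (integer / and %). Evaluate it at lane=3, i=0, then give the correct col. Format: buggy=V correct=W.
`(lane % 4) + 2*(i % 2)`[3,0]⇒3
lane 3⇒3/4=0, 3 mod 4=3
i=0  r:0+0⇒0  c:2·3+0⇒6
col: 3 vs 6

buggy=3 correct=6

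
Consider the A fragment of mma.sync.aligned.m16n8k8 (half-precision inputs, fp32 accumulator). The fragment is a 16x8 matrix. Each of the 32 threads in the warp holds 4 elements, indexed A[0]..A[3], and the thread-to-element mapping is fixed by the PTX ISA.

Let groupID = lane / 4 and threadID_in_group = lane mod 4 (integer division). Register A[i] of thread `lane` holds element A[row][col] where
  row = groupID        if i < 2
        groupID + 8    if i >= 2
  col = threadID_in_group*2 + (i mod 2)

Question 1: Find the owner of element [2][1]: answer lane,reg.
r=2→G=2,rhi=0  c=1→T=0,p=1
L=2*4+0=8  i=0*2+1=1

8,1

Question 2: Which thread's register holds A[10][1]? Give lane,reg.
r:10=>grp=2,rB=1  c:1=>tig=0,lo=1
L=2*4+0=8  i=1*2+1=3

8,3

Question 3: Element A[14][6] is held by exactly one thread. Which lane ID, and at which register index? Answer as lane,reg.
r=14->g=6,rb=1  c=6->t=3,b0=0
L=6*4+3=27  i=1*2+0=2

27,2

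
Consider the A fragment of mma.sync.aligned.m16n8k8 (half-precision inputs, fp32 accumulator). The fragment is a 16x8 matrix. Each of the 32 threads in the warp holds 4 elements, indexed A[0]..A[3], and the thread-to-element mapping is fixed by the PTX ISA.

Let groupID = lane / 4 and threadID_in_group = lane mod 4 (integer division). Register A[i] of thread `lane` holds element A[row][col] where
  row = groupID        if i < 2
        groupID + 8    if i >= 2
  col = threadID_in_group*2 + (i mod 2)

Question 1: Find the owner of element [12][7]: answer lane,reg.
r=12→G=4,rhi=1  c=7→T=3,p=1
L=4*4+3=19  i=1*2+1=3

19,3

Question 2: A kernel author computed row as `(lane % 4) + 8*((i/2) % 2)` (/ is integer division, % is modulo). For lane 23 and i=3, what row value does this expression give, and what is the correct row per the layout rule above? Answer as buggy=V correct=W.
`(lane % 4) + 8*((i/2) % 2)`[23,3]→11
lane 23: G=5 (23/4), T=3 (23%4)
i=3: r=5+8=13, c=3*2+1=7
row: 11 vs 13

buggy=11 correct=13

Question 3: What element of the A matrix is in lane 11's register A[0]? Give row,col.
lane 11=>11/4=2, 11 mod 4=3
i=0  r:2+0=>2  c:2·3+0=>6

2,6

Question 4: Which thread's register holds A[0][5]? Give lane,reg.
2,1

r=0⇒gr=0,Rb=0  c=5⇒th=2,odd=1
L=0*4+2=2  i=0*2+1=1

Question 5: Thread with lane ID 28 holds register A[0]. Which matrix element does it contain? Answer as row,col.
7,0

lane 28: gid=7 (28/4), tid=0 (28%4)
i=0: r=7+0=7, c=0*2+0=0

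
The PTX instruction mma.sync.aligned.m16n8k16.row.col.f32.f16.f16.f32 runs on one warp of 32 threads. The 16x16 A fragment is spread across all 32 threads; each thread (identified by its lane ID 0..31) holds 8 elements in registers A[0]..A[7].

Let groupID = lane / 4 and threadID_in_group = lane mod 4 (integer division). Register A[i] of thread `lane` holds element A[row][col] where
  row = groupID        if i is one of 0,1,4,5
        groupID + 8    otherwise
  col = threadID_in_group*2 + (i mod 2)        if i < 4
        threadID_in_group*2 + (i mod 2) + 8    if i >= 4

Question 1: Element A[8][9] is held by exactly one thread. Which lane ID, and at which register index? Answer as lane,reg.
r: 8->gid=0,r8=1  c: 9->c8=1,tid=0,i&1=1
L=0*4+0=0  i=1*4+1*2+1=7

0,7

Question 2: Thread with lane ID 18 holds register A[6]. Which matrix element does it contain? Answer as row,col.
12,12

lane 18: gr=4 (18/4), th=2 (18%4)
i=6: r=4+8=12, c=2*2+0+8=12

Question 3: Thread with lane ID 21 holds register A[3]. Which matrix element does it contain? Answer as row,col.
21: g=5,t=1
[3] (5+8,1*2+1+0) = (13,3)

13,3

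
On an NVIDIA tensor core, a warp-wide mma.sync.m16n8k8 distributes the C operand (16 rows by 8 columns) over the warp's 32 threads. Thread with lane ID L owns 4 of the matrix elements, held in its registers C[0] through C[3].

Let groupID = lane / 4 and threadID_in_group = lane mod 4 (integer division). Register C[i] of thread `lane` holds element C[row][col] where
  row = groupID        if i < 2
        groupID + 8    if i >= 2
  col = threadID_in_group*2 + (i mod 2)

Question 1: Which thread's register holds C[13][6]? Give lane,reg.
23,2

r: 13->gid=5,r8=1  c: 6->tid=3,i&1=0
L=5*4+3=23  i=1*2+0=2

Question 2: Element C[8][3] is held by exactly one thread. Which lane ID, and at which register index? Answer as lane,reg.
r=8→G=0,rhi=1  c=3→T=1,p=1
L=0*4+1=1  i=1*2+1=3

1,3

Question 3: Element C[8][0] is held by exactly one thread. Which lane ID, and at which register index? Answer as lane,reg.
r=8→G=0,rhi=1  c=0→T=0,p=0
L=0*4+0=0  i=1*2+0=2

0,2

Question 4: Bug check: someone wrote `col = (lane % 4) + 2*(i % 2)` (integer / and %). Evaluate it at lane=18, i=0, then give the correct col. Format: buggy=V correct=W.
buggy=2 correct=4

`(lane % 4) + 2*(i % 2)`[18,0]⇒2
L=18⇒gr=18>>2=4, th=18&3=2
[0]⇒row 4+0=4  col 2·2+0=4
col: 2 vs 4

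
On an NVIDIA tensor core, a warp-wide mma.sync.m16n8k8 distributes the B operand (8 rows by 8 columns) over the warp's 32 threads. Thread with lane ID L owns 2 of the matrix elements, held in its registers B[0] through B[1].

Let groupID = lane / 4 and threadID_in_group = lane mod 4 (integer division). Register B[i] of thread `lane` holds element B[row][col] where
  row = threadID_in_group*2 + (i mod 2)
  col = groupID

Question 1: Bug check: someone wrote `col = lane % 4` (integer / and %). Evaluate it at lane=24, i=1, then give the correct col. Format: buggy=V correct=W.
`lane % 4`[24,1]→0
L=24→G=24>>2=6, T=24&3=0
[1]→row 0·2+1=1  col G=6
col: 0 vs 6

buggy=0 correct=6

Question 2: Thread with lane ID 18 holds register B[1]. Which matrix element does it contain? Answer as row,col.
18: gr=4,th=2
[1] (2*2+1,4) = (5,4)

5,4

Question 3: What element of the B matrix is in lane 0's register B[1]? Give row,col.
L=0->gid=0>>2=0, tid=0&3=0
[1]->row 0·2+1=1  col gid=0

1,0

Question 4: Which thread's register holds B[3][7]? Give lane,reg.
29,1

c: 7->gid=7  r: 3->tid=1,i&1=1
L=7*4+1=29  i=1=1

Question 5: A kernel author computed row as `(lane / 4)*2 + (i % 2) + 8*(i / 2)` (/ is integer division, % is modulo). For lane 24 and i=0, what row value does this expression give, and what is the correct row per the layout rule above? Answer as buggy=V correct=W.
buggy=12 correct=0

`(lane / 4)*2 + (i % 2) + 8*(i / 2)`[24,0]⇒12
24: gr=6,th=0
[0] (0*2+0,6) = (0,6)
row: 12 vs 0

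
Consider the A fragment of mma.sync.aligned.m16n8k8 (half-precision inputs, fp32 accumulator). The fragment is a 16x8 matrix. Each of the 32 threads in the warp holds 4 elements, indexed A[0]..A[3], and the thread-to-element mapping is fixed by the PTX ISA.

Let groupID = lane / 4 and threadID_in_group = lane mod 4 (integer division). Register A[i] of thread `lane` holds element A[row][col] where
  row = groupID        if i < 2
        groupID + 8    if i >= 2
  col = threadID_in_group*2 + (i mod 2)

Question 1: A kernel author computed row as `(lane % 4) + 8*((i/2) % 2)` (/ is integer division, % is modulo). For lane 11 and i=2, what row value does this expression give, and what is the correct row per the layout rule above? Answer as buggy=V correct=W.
`(lane % 4) + 8*((i/2) % 2)`[11,2]→11
lane 11→11/4=2, 11 mod 4=3
i=2  r:2+8→10  c:2·3+0→6
row: 11 vs 10

buggy=11 correct=10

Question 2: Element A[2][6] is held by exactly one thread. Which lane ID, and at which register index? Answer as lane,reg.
r=2->g=2,rb=0  c=6->t=3,b0=0
L=2*4+3=11  i=0*2+0=0

11,0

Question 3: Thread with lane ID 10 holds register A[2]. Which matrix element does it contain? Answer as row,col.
lane 10⇒10/4=2, 10 mod 4=2
i=2  r:2+8⇒10  c:2·2+0⇒4

10,4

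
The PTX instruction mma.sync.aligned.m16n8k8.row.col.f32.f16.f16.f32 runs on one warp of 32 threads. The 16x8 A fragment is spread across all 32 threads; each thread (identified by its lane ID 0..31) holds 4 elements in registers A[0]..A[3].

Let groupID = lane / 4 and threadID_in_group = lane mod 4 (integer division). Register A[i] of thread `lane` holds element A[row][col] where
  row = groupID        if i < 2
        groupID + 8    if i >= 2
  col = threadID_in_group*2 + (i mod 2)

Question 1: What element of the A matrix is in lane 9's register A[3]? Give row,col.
10,3

9: G=2,T=1
[3] (2+8,1*2+1) = (10,3)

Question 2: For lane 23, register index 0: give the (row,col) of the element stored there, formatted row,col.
5,6

L=23->g=23>>2=5, t=23&3=3
[0]->row 5+0=5  col 3·2+0=6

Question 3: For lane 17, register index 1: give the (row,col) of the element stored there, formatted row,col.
4,3

L=17=>grp=17>>2=4, tig=17&3=1
[1]=>row 4+0=4  col 1·2+1=3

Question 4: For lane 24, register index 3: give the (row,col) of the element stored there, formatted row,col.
L=24→G=24>>2=6, T=24&3=0
[3]→row 6+8=14  col 0·2+1=1

14,1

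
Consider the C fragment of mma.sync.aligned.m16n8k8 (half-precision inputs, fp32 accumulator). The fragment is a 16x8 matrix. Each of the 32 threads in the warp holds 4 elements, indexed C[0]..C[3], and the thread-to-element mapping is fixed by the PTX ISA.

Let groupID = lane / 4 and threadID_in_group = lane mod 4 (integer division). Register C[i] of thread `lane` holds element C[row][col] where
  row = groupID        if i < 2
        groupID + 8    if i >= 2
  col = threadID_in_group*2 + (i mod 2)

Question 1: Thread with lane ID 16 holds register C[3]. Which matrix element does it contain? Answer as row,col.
12,1

L=16->gid=16>>2=4, tid=16&3=0
[3]->row 4+8=12  col 0·2+1=1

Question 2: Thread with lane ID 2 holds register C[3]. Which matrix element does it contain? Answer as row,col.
8,5

L=2⇒gr=2>>2=0, th=2&3=2
[3]⇒row 0+8=8  col 2·2+1=5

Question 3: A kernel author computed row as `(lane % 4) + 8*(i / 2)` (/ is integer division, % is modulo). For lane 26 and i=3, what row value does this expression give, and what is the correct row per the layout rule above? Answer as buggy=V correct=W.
buggy=10 correct=14

`(lane % 4) + 8*(i / 2)`[26,3]⇒10
26: gr=6,th=2
[3] (6+8,2*2+1) = (14,5)
row: 10 vs 14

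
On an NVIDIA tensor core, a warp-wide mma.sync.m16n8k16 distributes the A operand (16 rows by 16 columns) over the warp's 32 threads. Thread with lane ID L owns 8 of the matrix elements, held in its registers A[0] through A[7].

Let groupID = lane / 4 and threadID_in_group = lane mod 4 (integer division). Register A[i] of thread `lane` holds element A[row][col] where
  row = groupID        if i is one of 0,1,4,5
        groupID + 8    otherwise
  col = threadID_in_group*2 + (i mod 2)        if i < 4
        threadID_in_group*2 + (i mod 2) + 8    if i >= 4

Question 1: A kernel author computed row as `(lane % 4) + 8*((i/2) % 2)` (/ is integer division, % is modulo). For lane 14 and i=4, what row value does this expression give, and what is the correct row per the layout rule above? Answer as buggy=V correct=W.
buggy=2 correct=3

`(lane % 4) + 8*((i/2) % 2)`[14,4]->2
14: g=3,t=2
[4] (3+0,2*2+0+8) = (3,12)
row: 2 vs 3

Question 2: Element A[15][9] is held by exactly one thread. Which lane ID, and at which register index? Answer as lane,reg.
r=15→G=7,rhi=1  c=9→chi=1,T=0,p=1
L=7*4+0=28  i=1*4+1*2+1=7

28,7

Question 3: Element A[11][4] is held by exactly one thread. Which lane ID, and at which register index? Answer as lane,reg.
14,2

r: 11->gid=3,r8=1  c: 4->c8=0,tid=2,i&1=0
L=3*4+2=14  i=0*4+1*2+0=2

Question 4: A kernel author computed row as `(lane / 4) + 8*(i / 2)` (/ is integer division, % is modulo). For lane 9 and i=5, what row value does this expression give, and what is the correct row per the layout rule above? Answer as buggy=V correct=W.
buggy=18 correct=2

`(lane / 4) + 8*(i / 2)`[9,5]⇒18
9: gr=2,th=1
[5] (2+0,1*2+1+8) = (2,11)
row: 18 vs 2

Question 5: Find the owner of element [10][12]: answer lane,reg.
r=10->g=2,rb=1  c=12->cb=1,t=2,b0=0
L=2*4+2=10  i=1*4+1*2+0=6

10,6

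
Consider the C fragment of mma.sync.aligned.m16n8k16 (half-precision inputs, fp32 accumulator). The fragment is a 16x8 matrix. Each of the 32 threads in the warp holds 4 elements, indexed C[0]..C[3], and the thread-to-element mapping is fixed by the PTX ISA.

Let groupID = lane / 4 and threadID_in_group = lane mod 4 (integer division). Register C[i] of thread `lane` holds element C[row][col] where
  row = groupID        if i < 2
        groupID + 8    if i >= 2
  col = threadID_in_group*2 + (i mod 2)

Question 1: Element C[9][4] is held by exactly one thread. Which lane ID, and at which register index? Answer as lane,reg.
6,2

r:9=>grp=1,rB=1  c:4=>tig=2,lo=0
L=1*4+2=6  i=1*2+0=2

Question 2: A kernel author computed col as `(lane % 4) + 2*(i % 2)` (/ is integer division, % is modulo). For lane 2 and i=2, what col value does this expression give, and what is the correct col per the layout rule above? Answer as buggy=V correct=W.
buggy=2 correct=4

`(lane % 4) + 2*(i % 2)`[2,2]→2
lane 2: G=0 (2/4), T=2 (2%4)
i=2: r=0+8=8, c=2*2+0=4
col: 2 vs 4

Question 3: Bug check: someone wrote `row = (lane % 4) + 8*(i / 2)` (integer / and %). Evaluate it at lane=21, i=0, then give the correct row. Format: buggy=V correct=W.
buggy=1 correct=5

`(lane % 4) + 8*(i / 2)`[21,0]→1
lane 21→21/4=5, 21 mod 4=1
i=0  r:5+0→5  c:2·1+0→2
row: 1 vs 5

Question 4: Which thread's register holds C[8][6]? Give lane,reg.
r:8=>grp=0,rB=1  c:6=>tig=3,lo=0
L=0*4+3=3  i=1*2+0=2

3,2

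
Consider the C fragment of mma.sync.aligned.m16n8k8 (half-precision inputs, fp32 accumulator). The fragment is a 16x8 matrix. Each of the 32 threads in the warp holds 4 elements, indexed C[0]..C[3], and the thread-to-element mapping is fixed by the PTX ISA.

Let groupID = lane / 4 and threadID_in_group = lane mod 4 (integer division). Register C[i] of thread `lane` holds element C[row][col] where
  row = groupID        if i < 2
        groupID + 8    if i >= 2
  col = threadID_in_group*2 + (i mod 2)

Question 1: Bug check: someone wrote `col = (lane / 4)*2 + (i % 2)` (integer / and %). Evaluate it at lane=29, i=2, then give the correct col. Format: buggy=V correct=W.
buggy=14 correct=2

`(lane / 4)*2 + (i % 2)`[29,2]=>14
lane 29=>29/4=7, 29 mod 4=1
i=2  r:7+8=>15  c:2·1+0=>2
col: 14 vs 2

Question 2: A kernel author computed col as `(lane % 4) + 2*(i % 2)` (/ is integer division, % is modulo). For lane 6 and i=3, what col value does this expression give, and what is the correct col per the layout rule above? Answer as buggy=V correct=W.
buggy=4 correct=5

`(lane % 4) + 2*(i % 2)`[6,3]->4
lane 6: g=1 (6/4), t=2 (6%4)
i=3: r=1+8=9, c=2*2+1=5
col: 4 vs 5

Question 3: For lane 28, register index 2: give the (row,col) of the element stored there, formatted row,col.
15,0

28: gr=7,th=0
[2] (7+8,0*2+0) = (15,0)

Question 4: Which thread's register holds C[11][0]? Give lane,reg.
r=11⇒gr=3,Rb=1  c=0⇒th=0,odd=0
L=3*4+0=12  i=1*2+0=2

12,2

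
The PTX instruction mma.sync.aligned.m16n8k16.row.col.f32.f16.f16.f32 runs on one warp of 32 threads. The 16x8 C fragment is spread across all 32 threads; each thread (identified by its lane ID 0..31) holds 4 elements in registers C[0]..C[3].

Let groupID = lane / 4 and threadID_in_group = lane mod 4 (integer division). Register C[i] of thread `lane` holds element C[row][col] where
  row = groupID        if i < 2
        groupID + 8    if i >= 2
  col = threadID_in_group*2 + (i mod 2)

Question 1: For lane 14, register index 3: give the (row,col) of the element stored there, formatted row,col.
L=14→G=14>>2=3, T=14&3=2
[3]→row 3+8=11  col 2·2+1=5

11,5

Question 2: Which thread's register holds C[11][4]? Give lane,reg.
r=11⇒gr=3,Rb=1  c=4⇒th=2,odd=0
L=3*4+2=14  i=1*2+0=2

14,2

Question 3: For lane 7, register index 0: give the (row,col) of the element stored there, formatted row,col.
lane 7→7/4=1, 7 mod 4=3
i=0  r:1+0→1  c:2·3+0→6

1,6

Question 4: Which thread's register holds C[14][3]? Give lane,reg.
r=14→G=6,rhi=1  c=3→T=1,p=1
L=6*4+1=25  i=1*2+1=3

25,3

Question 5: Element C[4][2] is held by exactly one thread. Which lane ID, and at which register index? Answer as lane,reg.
r: 4->gid=4,r8=0  c: 2->tid=1,i&1=0
L=4*4+1=17  i=0*2+0=0

17,0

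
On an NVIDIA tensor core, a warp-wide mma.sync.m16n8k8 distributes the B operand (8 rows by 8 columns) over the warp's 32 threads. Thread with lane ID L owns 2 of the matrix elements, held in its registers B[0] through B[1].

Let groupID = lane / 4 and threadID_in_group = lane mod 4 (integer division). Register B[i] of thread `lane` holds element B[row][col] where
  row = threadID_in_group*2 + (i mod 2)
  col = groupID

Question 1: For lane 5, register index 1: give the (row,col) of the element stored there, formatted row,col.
3,1

lane 5⇒5/4=1, 5 mod 4=1
i=1  r:2·1+1⇒3  c:1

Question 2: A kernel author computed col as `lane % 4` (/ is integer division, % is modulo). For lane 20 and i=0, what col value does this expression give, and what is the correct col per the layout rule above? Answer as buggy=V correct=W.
buggy=0 correct=5

`lane % 4`[20,0]⇒0
L=20⇒gr=20>>2=5, th=20&3=0
[0]⇒row 0·2+0=0  col gr=5
col: 0 vs 5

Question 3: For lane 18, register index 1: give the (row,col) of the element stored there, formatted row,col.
18: grp=4,tig=2
[1] (2*2+1,4) = (5,4)

5,4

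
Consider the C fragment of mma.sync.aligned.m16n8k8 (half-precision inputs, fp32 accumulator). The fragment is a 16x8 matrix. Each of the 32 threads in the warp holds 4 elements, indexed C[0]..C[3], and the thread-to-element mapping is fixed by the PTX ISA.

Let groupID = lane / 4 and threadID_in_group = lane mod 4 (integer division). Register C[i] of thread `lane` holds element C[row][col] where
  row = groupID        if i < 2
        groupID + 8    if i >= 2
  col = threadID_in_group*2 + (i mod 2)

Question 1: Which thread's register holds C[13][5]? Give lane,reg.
22,3

r: 13->gid=5,r8=1  c: 5->tid=2,i&1=1
L=5*4+2=22  i=1*2+1=3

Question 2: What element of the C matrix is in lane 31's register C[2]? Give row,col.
31: G=7,T=3
[2] (7+8,3*2+0) = (15,6)

15,6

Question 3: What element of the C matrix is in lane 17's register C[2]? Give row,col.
17: gid=4,tid=1
[2] (4+8,1*2+0) = (12,2)

12,2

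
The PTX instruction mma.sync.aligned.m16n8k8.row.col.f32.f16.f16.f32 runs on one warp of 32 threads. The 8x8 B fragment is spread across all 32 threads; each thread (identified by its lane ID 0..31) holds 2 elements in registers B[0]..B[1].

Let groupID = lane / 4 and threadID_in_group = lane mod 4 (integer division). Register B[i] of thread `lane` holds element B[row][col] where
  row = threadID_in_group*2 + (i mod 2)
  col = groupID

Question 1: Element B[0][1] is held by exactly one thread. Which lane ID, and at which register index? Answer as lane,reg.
c:1=>grp=1  r:0=>tig=0,lo=0
L=1*4+0=4  i=0=0

4,0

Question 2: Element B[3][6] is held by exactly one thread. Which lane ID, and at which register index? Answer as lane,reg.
25,1

c=6⇒gr=6  r=3⇒th=1,odd=1
L=6*4+1=25  i=1=1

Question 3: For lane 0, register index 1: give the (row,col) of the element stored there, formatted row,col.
L=0->g=0>>2=0, t=0&3=0
[1]->row 0·2+1=1  col g=0

1,0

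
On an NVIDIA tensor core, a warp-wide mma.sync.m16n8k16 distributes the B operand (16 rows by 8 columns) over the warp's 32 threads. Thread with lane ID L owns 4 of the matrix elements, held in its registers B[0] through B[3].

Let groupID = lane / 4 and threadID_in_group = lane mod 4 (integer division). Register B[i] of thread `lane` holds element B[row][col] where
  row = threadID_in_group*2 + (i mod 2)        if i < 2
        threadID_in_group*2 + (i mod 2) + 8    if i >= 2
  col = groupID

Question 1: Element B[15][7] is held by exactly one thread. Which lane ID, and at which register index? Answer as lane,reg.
c=7->g=7  r=15->rb=1,t=3,b0=1
L=7*4+3=31  i=1*2+1=3

31,3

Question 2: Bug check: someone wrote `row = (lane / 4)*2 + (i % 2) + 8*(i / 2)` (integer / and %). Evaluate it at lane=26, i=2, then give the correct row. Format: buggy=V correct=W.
buggy=20 correct=12

`(lane / 4)*2 + (i % 2) + 8*(i / 2)`[26,2]→20
26: G=6,T=2
[2] (2*2+0+8,6) = (12,6)
row: 20 vs 12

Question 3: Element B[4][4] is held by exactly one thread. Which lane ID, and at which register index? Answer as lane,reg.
18,0

c=4⇒gr=4  r=4⇒Rb=0,th=2,odd=0
L=4*4+2=18  i=0*2+0=0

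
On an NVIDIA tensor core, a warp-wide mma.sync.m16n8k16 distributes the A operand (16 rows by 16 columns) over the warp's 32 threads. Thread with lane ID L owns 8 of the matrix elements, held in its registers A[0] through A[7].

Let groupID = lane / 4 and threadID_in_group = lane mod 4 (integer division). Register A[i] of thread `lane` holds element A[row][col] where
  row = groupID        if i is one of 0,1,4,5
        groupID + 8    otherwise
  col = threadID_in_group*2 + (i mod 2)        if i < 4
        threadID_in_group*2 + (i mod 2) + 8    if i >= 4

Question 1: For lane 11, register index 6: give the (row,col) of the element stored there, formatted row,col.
10,14

11: G=2,T=3
[6] (2+8,3*2+0+8) = (10,14)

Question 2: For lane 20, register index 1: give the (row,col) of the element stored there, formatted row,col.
20: gid=5,tid=0
[1] (5+0,0*2+1+0) = (5,1)

5,1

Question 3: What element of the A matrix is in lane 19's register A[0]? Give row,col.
4,6

19: grp=4,tig=3
[0] (4+0,3*2+0+0) = (4,6)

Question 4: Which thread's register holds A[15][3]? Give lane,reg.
29,3

r: 15->gid=7,r8=1  c: 3->c8=0,tid=1,i&1=1
L=7*4+1=29  i=0*4+1*2+1=3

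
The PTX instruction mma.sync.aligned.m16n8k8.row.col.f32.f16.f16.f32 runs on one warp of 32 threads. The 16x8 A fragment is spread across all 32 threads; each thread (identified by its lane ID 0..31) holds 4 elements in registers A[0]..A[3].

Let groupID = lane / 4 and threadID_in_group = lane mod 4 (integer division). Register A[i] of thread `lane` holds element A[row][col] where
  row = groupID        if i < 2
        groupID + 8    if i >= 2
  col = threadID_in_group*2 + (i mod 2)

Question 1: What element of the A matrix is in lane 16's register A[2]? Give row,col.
12,0

16: G=4,T=0
[2] (4+8,0*2+0) = (12,0)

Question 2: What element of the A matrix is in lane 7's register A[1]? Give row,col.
L=7->g=7>>2=1, t=7&3=3
[1]->row 1+0=1  col 3·2+1=7

1,7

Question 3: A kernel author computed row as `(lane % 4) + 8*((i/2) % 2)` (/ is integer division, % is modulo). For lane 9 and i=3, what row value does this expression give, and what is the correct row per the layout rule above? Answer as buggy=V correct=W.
buggy=9 correct=10

`(lane % 4) + 8*((i/2) % 2)`[9,3]⇒9
9: gr=2,th=1
[3] (2+8,1*2+1) = (10,3)
row: 9 vs 10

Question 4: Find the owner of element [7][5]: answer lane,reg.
r=7→G=7,rhi=0  c=5→T=2,p=1
L=7*4+2=30  i=0*2+1=1

30,1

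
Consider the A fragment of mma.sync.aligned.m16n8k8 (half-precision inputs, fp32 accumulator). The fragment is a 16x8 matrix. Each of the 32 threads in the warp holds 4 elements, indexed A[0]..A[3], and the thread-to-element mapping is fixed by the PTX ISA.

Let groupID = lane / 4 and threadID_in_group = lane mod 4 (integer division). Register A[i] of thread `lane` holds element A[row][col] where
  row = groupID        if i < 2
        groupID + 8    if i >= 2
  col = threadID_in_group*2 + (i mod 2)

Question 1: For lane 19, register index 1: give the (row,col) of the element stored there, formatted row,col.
4,7

19: G=4,T=3
[1] (4+0,3*2+1) = (4,7)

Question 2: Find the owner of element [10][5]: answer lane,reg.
10,3

r: 10->gid=2,r8=1  c: 5->tid=2,i&1=1
L=2*4+2=10  i=1*2+1=3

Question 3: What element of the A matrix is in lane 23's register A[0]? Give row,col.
5,6

L=23⇒gr=23>>2=5, th=23&3=3
[0]⇒row 5+0=5  col 3·2+0=6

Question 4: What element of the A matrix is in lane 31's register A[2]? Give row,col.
L=31→G=31>>2=7, T=31&3=3
[2]→row 7+8=15  col 3·2+0=6

15,6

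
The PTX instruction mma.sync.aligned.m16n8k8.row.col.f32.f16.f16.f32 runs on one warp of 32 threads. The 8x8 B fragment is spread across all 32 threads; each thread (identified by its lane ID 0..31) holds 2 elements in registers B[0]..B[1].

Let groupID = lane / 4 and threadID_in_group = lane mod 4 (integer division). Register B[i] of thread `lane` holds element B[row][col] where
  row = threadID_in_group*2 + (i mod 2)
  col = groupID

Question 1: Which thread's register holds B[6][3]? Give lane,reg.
15,0

c:3=>grp=3  r:6=>tig=3,lo=0
L=3*4+3=15  i=0=0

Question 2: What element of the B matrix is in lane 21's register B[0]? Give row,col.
21: G=5,T=1
[0] (1*2+0,5) = (2,5)

2,5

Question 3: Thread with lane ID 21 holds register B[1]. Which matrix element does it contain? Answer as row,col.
3,5

L=21=>grp=21>>2=5, tig=21&3=1
[1]=>row 1·2+1=3  col grp=5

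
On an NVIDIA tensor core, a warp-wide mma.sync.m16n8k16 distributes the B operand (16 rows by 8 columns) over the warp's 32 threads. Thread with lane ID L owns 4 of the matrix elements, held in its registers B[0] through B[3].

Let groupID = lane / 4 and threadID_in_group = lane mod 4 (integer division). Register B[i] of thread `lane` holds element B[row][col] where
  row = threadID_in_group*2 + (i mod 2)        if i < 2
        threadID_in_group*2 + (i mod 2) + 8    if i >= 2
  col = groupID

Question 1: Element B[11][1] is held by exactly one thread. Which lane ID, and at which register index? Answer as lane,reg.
5,3

c: 1->gid=1  r: 11->r8=1,tid=1,i&1=1
L=1*4+1=5  i=1*2+1=3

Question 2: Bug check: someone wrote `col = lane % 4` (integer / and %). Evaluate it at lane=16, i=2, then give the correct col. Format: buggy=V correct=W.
buggy=0 correct=4

`lane % 4`[16,2]→0
L=16→G=16>>2=4, T=16&3=0
[2]→row 0·2+0+8=8  col G=4
col: 0 vs 4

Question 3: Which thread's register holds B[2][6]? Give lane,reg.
c: 6->gid=6  r: 2->r8=0,tid=1,i&1=0
L=6*4+1=25  i=0*2+0=0

25,0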